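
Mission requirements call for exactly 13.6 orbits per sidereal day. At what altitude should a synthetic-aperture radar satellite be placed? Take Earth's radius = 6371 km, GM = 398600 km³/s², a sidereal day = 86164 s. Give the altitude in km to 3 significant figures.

Required period T = 86164 / 13.6 = 6335.6 s.
From T = 2π√(a³/μ): a = (μ T²/4π²)^(1/3) = (398600 × 6335.6² / 4π²)^(1/3) = 7400 km.
Altitude h = a − R = 7400 − 6371 = 1029 km.

1030 km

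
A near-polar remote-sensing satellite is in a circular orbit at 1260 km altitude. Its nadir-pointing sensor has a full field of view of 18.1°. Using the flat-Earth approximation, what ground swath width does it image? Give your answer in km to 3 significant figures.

Half-angle = 18.1°/2 = 9.05°.
Swath width ≈ 2h·tan(θ/2) = 2 × 1260 × tan(9.05°) = 401.4 km.

401 km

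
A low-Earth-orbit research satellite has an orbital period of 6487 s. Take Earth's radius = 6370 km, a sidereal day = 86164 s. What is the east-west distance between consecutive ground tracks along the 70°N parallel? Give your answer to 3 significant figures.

1030 km

Node shift per orbit = (6487.0/86164) × 360° = 27.10°.
Equatorial spacing = 27.10 × 111.2 km/° = 3013 km.
At 70° latitude, spacing = 3013 × cos(70°) = 1031 km.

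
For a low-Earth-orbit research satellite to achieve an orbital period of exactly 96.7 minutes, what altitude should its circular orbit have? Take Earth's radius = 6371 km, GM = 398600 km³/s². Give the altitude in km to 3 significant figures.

608 km

T = 96.7 min = 5802.0 s.
From T = 2π√(a³/μ): a = (μ T²/4π²)^(1/3) = (398600 × 5802.0² / 4π²)^(1/3) = 6979 km.
Altitude h = a − R = 6979 − 6371 = 608 km.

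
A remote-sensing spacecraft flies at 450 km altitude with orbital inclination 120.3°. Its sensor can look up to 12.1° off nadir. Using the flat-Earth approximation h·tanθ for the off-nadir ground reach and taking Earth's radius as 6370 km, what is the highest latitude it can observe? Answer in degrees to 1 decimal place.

60.6°

Retrograde orbit: the ground track reaches ±(180° − i) = ±(180 − 120.3) = ±59.7°.
Sensor half-swath on the ground ≈ 450·tan(12.1°) = 96 km = 0.87° of latitude.
Maximum observable latitude ≈ 59.7 + 0.87 = 60.6°.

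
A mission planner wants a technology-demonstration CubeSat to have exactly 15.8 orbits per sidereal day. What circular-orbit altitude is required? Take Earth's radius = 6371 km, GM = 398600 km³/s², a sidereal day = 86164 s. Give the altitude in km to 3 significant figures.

325 km

Required period T = 86164 / 15.8 = 5453.4 s.
From T = 2π√(a³/μ): a = (μ T²/4π²)^(1/3) = (398600 × 5453.4² / 4π²)^(1/3) = 6696 km.
Altitude h = a − R = 6696 − 6371 = 325 km.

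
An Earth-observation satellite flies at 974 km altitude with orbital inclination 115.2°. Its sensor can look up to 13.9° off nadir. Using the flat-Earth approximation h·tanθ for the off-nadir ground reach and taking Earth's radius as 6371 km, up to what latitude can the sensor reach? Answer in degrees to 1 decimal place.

67.0°

Retrograde orbit: the ground track reaches ±(180° − i) = ±(180 − 115.2) = ±64.8°.
Sensor half-swath on the ground ≈ 974·tan(13.9°) = 241 km = 2.17° of latitude.
Maximum observable latitude ≈ 64.8 + 2.17 = 67.0°.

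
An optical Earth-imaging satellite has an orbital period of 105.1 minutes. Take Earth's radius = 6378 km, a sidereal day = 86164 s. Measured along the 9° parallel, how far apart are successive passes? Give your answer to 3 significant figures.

T = 105.1 min = 6306.0 s.
Node shift per orbit = (6306.0/86164) × 360° = 26.35°.
Equatorial spacing = 26.35 × 111.3 km/° = 2933 km.
At 9° latitude, spacing = 2933 × cos(9°) = 2897 km.

2900 km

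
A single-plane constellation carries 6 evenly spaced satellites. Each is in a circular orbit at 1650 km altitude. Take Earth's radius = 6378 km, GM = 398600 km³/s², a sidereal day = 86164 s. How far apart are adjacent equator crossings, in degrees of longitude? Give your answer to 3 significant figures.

4.98°

Semi-major axis a = 6378 + 1650 = 8028 km. Period T = 2π√(a³/μ) = 2π√(8028³/398600) = 7158.5 s = 119.31 min.
Single-satellite node shift = (7158.5/86164) × 360° = 29.91°.
With 6 satellites evenly phased, successive equator crossings are 29.91/6 = 4.985° apart.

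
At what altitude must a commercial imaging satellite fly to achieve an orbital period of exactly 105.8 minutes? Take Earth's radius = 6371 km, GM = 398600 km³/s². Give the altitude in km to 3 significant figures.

T = 105.8 min = 6348.0 s.
From T = 2π√(a³/μ): a = (μ T²/4π²)^(1/3) = (398600 × 6348.0² / 4π²)^(1/3) = 7410 km.
Altitude h = a − R = 7410 − 6371 = 1039 km.

1040 km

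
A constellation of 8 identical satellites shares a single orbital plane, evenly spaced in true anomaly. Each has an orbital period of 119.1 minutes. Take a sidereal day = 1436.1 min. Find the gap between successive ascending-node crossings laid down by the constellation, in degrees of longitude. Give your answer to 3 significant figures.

3.73°

T = 119.1 min = 7146.0 s.
Single-satellite node shift = (7146.0/86166) × 360° = 29.86°.
With 8 satellites evenly phased, successive equator crossings are 29.86/8 = 3.732° apart.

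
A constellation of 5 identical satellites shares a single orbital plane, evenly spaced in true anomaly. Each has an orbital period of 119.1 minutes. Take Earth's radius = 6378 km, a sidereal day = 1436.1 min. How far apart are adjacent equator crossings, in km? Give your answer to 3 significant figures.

665 km

T = 119.1 min = 7146.0 s.
Single-satellite node shift = (7146.0/86166) × 360° = 29.86°.
With 5 satellites evenly phased, successive equator crossings are 29.86/5 = 5.971° apart.
That is 5.971 × 111.3 = 665 km at the equator.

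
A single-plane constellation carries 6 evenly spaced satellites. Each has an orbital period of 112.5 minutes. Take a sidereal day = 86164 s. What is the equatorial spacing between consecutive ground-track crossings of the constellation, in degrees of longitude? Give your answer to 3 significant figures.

4.70°

T = 112.5 min = 6750.0 s.
Single-satellite node shift = (6750.0/86164) × 360° = 28.20°.
With 6 satellites evenly phased, successive equator crossings are 28.20/6 = 4.700° apart.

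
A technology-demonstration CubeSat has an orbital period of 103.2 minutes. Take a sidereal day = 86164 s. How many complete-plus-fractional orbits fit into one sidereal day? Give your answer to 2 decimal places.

T = 103.2 min = 6192.0 s.
Orbits per sidereal day = 86164 / 6192.0 = 13.915.

13.92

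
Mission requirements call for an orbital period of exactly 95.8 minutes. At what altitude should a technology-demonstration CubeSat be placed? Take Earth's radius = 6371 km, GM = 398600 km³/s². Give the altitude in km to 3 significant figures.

T = 95.8 min = 5748.0 s.
From T = 2π√(a³/μ): a = (μ T²/4π²)^(1/3) = (398600 × 5748.0² / 4π²)^(1/3) = 6935 km.
Altitude h = a − R = 6935 − 6371 = 564 km.

564 km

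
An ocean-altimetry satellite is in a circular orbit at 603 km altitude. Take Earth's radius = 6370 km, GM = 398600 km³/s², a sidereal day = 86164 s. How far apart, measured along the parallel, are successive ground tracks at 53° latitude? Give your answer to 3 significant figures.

1620 km

Semi-major axis a = 6370 + 603 = 6973 km. Period T = 2π√(a³/μ) = 2π√(6973³/398600) = 5794.8 s = 96.58 min.
Node shift per orbit = (5794.8/86164) × 360° = 24.21°.
Equatorial spacing = 24.21 × 111.2 km/° = 2692 km.
At 53° latitude, spacing = 2692 × cos(53°) = 1620 km.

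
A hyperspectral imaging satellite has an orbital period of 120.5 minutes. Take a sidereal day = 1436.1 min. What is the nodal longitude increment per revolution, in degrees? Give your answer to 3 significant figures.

T = 120.5 min = 7230.0 s.
During one orbit Earth rotates (7230.0 / 86166) × 360° = 30.21°.

30.2°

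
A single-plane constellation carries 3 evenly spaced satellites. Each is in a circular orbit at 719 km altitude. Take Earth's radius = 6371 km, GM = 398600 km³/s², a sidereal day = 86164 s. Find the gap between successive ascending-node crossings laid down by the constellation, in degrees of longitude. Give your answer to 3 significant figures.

Semi-major axis a = 6371 + 719 = 7090 km. Period T = 2π√(a³/μ) = 2π√(7090³/398600) = 5941.3 s = 99.02 min.
Single-satellite node shift = (5941.3/86164) × 360° = 24.82°.
With 3 satellites evenly phased, successive equator crossings are 24.82/3 = 8.274° apart.

8.27°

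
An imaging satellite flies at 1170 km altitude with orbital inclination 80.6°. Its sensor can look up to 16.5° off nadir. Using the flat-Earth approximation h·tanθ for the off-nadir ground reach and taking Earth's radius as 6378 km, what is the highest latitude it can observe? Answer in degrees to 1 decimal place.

For a prograde orbit the ground track reaches latitude ±i = ±80.6°.
Sensor half-swath on the ground ≈ 1170·tan(16.5°) = 347 km = 3.11° of latitude.
Maximum observable latitude ≈ 80.6 + 3.11 = 83.7°.

83.7°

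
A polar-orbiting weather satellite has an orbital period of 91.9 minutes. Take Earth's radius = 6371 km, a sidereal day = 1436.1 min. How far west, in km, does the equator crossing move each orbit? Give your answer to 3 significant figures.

2560 km

T = 91.9 min = 5514.0 s.
During one orbit Earth rotates (5514.0 / 86166) × 360° = 23.04°.
At the equator that is 23.04° × (2π·6371/360) km/° = 23.04 × 111.2 = 2562 km.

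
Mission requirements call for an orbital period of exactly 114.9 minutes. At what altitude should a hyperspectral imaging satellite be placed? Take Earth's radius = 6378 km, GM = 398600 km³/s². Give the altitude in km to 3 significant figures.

T = 114.9 min = 6894.0 s.
From T = 2π√(a³/μ): a = (μ T²/4π²)^(1/3) = (398600 × 6894.0² / 4π²)^(1/3) = 7829 km.
Altitude h = a − R = 7829 − 6378 = 1451 km.

1450 km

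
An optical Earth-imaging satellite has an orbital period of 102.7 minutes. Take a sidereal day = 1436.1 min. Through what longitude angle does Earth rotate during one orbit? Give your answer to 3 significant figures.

T = 102.7 min = 6162.0 s.
During one orbit Earth rotates (6162.0 / 86166) × 360° = 25.74°.

25.7°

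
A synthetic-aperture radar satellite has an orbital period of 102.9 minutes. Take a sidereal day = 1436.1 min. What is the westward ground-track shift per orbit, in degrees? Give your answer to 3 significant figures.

25.8°

T = 102.9 min = 6174.0 s.
During one orbit Earth rotates (6174.0 / 86166) × 360° = 25.79°.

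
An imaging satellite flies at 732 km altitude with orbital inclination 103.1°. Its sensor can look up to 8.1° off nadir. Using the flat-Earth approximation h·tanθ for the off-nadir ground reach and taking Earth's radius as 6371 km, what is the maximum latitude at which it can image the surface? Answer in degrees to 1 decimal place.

77.8°

Retrograde orbit: the ground track reaches ±(180° − i) = ±(180 − 103.1) = ±76.9°.
Sensor half-swath on the ground ≈ 732·tan(8.1°) = 104 km = 0.94° of latitude.
Maximum observable latitude ≈ 76.9 + 0.94 = 77.8°.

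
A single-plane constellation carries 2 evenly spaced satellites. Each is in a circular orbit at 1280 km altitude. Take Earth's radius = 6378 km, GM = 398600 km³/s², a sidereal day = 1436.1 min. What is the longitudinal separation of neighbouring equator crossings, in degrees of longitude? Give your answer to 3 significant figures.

Semi-major axis a = 6378 + 1280 = 7658 km. Period T = 2π√(a³/μ) = 2π√(7658³/398600) = 6669.4 s = 111.16 min.
Single-satellite node shift = (6669.4/86166) × 360° = 27.86°.
With 2 satellites evenly phased, successive equator crossings are 27.86/2 = 13.932° apart.

13.9°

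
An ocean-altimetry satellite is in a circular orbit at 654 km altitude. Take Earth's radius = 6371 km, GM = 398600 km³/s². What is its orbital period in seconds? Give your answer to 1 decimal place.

Semi-major axis a = 6371 + 654 = 7025 km. Period T = 2π√(a³/μ) = 2π√(7025³/398600) = 5859.8 s = 97.66 min.

5859.8 seconds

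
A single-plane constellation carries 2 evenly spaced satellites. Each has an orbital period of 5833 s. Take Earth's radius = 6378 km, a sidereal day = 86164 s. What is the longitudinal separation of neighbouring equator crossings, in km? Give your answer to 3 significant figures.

Single-satellite node shift = (5833.0/86164) × 360° = 24.37°.
With 2 satellites evenly phased, successive equator crossings are 24.37/2 = 12.185° apart.
That is 12.185 × 111.3 = 1356 km at the equator.

1360 km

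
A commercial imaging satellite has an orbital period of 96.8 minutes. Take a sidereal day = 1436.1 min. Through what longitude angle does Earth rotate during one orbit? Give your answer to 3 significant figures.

24.3°

T = 96.8 min = 5808.0 s.
During one orbit Earth rotates (5808.0 / 86166) × 360° = 24.27°.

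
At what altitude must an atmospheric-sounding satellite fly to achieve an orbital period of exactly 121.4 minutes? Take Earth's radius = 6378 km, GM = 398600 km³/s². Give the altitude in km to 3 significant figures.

1740 km

T = 121.4 min = 7284.0 s.
From T = 2π√(a³/μ): a = (μ T²/4π²)^(1/3) = (398600 × 7284.0² / 4π²)^(1/3) = 8122 km.
Altitude h = a − R = 8122 − 6378 = 1744 km.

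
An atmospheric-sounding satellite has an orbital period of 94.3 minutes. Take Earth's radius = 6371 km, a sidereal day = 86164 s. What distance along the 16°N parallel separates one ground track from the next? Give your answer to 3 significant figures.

2530 km

T = 94.3 min = 5658.0 s.
Node shift per orbit = (5658.0/86164) × 360° = 23.64°.
Equatorial spacing = 23.64 × 111.2 km/° = 2629 km.
At 16° latitude, spacing = 2629 × cos(16°) = 2527 km.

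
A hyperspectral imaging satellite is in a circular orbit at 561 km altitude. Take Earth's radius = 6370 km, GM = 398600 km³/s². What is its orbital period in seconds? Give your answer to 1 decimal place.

Semi-major axis a = 6370 + 561 = 6931 km. Period T = 2π√(a³/μ) = 2π√(6931³/398600) = 5742.6 s = 95.71 min.

5742.6 seconds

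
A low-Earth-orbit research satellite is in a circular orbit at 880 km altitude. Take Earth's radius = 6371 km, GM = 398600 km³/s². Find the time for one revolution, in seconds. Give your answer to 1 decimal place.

Semi-major axis a = 6371 + 880 = 7251 km. Period T = 2π√(a³/μ) = 2π√(7251³/398600) = 6144.8 s = 102.41 min.

6144.8 seconds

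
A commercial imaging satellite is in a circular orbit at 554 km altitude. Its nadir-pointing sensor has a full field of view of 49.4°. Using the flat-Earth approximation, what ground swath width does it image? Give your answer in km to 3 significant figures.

510 km

Half-angle = 49.4°/2 = 24.7°.
Swath width ≈ 2h·tan(θ/2) = 2 × 554 × tan(24.7°) = 509.6 km.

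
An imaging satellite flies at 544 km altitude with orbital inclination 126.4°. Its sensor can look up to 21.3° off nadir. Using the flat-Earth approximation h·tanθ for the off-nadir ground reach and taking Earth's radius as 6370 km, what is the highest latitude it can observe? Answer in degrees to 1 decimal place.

55.5°

Retrograde orbit: the ground track reaches ±(180° − i) = ±(180 − 126.4) = ±53.6°.
Sensor half-swath on the ground ≈ 544·tan(21.3°) = 212 km = 1.91° of latitude.
Maximum observable latitude ≈ 53.6 + 1.91 = 55.5°.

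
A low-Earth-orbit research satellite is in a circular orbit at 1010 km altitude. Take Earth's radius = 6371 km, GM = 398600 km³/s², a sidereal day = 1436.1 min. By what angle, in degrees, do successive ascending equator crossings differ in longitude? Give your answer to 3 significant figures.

26.4°

Semi-major axis a = 6371 + 1010 = 7381 km. Period T = 2π√(a³/μ) = 2π√(7381³/398600) = 6310.8 s = 105.18 min.
During one orbit Earth rotates (6310.8 / 86166) × 360° = 26.37°.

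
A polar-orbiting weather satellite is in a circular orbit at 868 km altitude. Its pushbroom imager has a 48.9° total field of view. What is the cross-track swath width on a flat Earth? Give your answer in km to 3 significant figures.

789 km

Half-angle = 48.9°/2 = 24.45°.
Swath width ≈ 2h·tan(θ/2) = 2 × 868 × tan(24.45°) = 789.3 km.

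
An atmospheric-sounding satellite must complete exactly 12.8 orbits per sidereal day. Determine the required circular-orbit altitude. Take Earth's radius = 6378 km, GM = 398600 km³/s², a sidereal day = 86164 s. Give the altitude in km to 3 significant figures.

Required period T = 86164 / 12.8 = 6731.6 s.
From T = 2π√(a³/μ): a = (μ T²/4π²)^(1/3) = (398600 × 6731.6² / 4π²)^(1/3) = 7706 km.
Altitude h = a − R = 7706 − 6378 = 1328 km.

1330 km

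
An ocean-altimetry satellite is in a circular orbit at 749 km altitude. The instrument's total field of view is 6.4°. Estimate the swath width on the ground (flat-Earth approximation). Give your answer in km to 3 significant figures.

83.8 km

Half-angle = 6.4°/2 = 3.2°.
Swath width ≈ 2h·tan(θ/2) = 2 × 749 × tan(3.2°) = 83.8 km.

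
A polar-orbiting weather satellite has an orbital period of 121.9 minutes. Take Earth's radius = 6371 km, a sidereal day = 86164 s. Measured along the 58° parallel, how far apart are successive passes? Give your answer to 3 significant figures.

T = 121.9 min = 7314.0 s.
Node shift per orbit = (7314.0/86164) × 360° = 30.56°.
Equatorial spacing = 30.56 × 111.2 km/° = 3398 km.
At 58° latitude, spacing = 3398 × cos(58°) = 1801 km.

1800 km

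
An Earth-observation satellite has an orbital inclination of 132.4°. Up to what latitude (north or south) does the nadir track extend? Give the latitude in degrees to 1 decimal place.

Retrograde orbit: the ground track reaches ±(180° − i) = ±(180 − 132.4) = ±47.6°.

47.6°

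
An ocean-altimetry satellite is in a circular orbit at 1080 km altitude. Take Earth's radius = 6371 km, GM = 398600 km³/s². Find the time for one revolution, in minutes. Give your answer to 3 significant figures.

Semi-major axis a = 6371 + 1080 = 7451 km. Period T = 2π√(a³/μ) = 2π√(7451³/398600) = 6400.8 s = 106.68 min.

107 min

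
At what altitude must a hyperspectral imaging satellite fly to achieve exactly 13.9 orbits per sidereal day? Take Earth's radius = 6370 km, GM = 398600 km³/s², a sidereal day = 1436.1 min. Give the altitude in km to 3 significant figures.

Required period T = 86166 / 13.9 = 6199.0 s.
From T = 2π√(a³/μ): a = (μ T²/4π²)^(1/3) = (398600 × 6199.0² / 4π²)^(1/3) = 7294 km.
Altitude h = a − R = 7294 − 6370 = 924 km.

924 km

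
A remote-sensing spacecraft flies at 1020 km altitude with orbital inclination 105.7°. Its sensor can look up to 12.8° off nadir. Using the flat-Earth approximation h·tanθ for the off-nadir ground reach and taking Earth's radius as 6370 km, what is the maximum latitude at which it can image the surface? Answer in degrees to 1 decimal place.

76.4°

Retrograde orbit: the ground track reaches ±(180° − i) = ±(180 − 105.7) = ±74.3°.
Sensor half-swath on the ground ≈ 1020·tan(12.8°) = 232 km = 2.08° of latitude.
Maximum observable latitude ≈ 74.3 + 2.08 = 76.4°.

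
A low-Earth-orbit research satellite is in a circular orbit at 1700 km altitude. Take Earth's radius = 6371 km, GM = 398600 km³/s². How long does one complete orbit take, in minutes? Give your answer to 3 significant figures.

Semi-major axis a = 6371 + 1700 = 8071 km. Period T = 2π√(a³/μ) = 2π√(8071³/398600) = 7216.1 s = 120.27 min.

120 min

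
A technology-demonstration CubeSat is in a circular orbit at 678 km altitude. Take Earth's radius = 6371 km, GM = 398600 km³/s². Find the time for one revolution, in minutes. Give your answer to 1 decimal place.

98.2 min

Semi-major axis a = 6371 + 678 = 7049 km. Period T = 2π√(a³/μ) = 2π√(7049³/398600) = 5889.8 s = 98.16 min.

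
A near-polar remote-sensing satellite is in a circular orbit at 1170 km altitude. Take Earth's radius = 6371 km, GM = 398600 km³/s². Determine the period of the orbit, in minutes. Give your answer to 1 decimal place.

Semi-major axis a = 6371 + 1170 = 7541 km. Period T = 2π√(a³/μ) = 2π√(7541³/398600) = 6517.1 s = 108.62 min.

108.6 min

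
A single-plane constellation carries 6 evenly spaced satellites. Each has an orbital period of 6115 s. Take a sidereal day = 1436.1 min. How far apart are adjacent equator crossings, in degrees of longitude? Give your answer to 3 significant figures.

Single-satellite node shift = (6115.0/86166) × 360° = 25.55°.
With 6 satellites evenly phased, successive equator crossings are 25.55/6 = 4.258° apart.

4.26°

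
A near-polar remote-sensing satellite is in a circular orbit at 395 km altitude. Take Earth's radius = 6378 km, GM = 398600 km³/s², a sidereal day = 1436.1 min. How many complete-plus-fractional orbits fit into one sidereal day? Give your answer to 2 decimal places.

Semi-major axis a = 6378 + 395 = 6773 km. Period T = 2π√(a³/μ) = 2π√(6773³/398600) = 5547.3 s = 92.46 min.
Orbits per sidereal day = 86166 / 5547.3 = 15.533.

15.53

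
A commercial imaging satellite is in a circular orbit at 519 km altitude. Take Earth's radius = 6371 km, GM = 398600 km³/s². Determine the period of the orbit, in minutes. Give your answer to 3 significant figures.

94.9 min

Semi-major axis a = 6371 + 519 = 6890 km. Period T = 2π√(a³/μ) = 2π√(6890³/398600) = 5691.7 s = 94.86 min.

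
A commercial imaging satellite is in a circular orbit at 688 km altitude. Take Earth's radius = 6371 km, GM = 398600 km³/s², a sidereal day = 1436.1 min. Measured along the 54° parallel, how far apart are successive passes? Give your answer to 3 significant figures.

Semi-major axis a = 6371 + 688 = 7059 km. Period T = 2π√(a³/μ) = 2π√(7059³/398600) = 5902.4 s = 98.37 min.
Node shift per orbit = (5902.4/86166) × 360° = 24.66°.
Equatorial spacing = 24.66 × 111.2 km/° = 2742 km.
At 54° latitude, spacing = 2742 × cos(54°) = 1612 km.

1610 km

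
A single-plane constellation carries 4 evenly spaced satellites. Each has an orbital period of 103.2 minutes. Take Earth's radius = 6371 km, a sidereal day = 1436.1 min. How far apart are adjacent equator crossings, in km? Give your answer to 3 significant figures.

719 km

T = 103.2 min = 6192.0 s.
Single-satellite node shift = (6192.0/86166) × 360° = 25.87°.
With 4 satellites evenly phased, successive equator crossings are 25.87/4 = 6.468° apart.
That is 6.468 × 111.2 = 719 km at the equator.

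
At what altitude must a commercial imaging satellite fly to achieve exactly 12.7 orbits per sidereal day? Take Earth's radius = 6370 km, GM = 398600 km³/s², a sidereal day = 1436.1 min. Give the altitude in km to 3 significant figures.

1380 km

Required period T = 86166 / 12.7 = 6784.7 s.
From T = 2π√(a³/μ): a = (μ T²/4π²)^(1/3) = (398600 × 6784.7² / 4π²)^(1/3) = 7746 km.
Altitude h = a − R = 7746 − 6370 = 1376 km.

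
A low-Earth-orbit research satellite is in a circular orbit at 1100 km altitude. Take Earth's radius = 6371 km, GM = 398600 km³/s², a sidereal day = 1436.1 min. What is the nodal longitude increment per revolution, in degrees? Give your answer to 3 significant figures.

26.9°

Semi-major axis a = 6371 + 1100 = 7471 km. Period T = 2π√(a³/μ) = 2π√(7471³/398600) = 6426.6 s = 107.11 min.
During one orbit Earth rotates (6426.6 / 86166) × 360° = 26.85°.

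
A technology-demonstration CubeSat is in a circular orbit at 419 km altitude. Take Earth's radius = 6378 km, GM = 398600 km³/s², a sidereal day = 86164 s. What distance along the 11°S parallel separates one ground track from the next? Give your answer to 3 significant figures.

2550 km

Semi-major axis a = 6378 + 419 = 6797 km. Period T = 2π√(a³/μ) = 2π√(6797³/398600) = 5576.8 s = 92.95 min.
Node shift per orbit = (5576.8/86164) × 360° = 23.30°.
Equatorial spacing = 23.30 × 111.3 km/° = 2594 km.
At 11° latitude, spacing = 2594 × cos(11°) = 2546 km.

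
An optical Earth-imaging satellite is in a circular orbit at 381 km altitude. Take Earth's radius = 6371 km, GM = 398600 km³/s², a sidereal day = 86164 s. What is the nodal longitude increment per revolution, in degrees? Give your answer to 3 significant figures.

23.1°

Semi-major axis a = 6371 + 381 = 6752 km. Period T = 2π√(a³/μ) = 2π√(6752³/398600) = 5521.5 s = 92.03 min.
During one orbit Earth rotates (5521.5 / 86164) × 360° = 23.07°.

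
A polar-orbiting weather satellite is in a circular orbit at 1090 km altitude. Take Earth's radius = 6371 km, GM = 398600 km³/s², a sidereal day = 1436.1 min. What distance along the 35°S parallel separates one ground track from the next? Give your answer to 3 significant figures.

Semi-major axis a = 6371 + 1090 = 7461 km. Period T = 2π√(a³/μ) = 2π√(7461³/398600) = 6413.7 s = 106.89 min.
Node shift per orbit = (6413.7/86166) × 360° = 26.80°.
Equatorial spacing = 26.80 × 111.2 km/° = 2980 km.
At 35° latitude, spacing = 2980 × cos(35°) = 2441 km.

2440 km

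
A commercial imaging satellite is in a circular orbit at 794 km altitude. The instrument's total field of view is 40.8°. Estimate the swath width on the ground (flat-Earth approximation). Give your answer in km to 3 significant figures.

591 km

Half-angle = 40.8°/2 = 20.4°.
Swath width ≈ 2h·tan(θ/2) = 2 × 794 × tan(20.4°) = 590.6 km.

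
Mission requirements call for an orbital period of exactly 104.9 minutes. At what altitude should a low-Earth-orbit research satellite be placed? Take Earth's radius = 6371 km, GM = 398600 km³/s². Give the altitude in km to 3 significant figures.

997 km

T = 104.9 min = 6294.0 s.
From T = 2π√(a³/μ): a = (μ T²/4π²)^(1/3) = (398600 × 6294.0² / 4π²)^(1/3) = 7368 km.
Altitude h = a − R = 7368 − 6371 = 997 km.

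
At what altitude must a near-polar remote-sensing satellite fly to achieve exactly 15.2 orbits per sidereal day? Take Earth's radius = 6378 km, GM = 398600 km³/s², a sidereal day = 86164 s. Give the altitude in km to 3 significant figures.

493 km

Required period T = 86164 / 15.2 = 5668.7 s.
From T = 2π√(a³/μ): a = (μ T²/4π²)^(1/3) = (398600 × 5668.7² / 4π²)^(1/3) = 6871 km.
Altitude h = a − R = 6871 − 6378 = 493 km.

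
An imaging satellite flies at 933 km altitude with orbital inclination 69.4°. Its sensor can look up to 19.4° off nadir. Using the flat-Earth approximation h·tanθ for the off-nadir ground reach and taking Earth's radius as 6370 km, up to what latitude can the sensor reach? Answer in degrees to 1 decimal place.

72.4°

For a prograde orbit the ground track reaches latitude ±i = ±69.4°.
Sensor half-swath on the ground ≈ 933·tan(19.4°) = 329 km = 2.96° of latitude.
Maximum observable latitude ≈ 69.4 + 2.96 = 72.4°.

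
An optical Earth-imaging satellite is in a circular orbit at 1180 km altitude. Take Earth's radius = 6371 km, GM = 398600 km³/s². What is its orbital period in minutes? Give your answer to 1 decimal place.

108.8 min

Semi-major axis a = 6371 + 1180 = 7551 km. Period T = 2π√(a³/μ) = 2π√(7551³/398600) = 6530.1 s = 108.83 min.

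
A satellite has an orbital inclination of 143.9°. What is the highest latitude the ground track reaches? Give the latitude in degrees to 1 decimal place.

36.1°

Retrograde orbit: the ground track reaches ±(180° − i) = ±(180 − 143.9) = ±36.1°.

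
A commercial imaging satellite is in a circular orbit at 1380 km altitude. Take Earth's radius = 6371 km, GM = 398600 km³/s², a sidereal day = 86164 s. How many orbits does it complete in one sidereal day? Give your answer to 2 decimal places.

12.69

Semi-major axis a = 6371 + 1380 = 7751 km. Period T = 2π√(a³/μ) = 2π√(7751³/398600) = 6791.2 s = 113.19 min.
Orbits per sidereal day = 86164 / 6791.2 = 12.688.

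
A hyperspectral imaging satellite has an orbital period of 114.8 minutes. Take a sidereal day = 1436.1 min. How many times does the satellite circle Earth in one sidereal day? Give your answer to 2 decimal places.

12.51

T = 114.8 min = 6888.0 s.
Orbits per sidereal day = 86166 / 6888.0 = 12.510.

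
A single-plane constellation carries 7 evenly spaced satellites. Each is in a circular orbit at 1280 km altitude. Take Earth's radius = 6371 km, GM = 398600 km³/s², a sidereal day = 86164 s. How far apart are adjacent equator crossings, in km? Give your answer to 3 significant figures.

Semi-major axis a = 6371 + 1280 = 7651 km. Period T = 2π√(a³/μ) = 2π√(7651³/398600) = 6660.2 s = 111.00 min.
Single-satellite node shift = (6660.2/86164) × 360° = 27.83°.
With 7 satellites evenly phased, successive equator crossings are 27.83/7 = 3.975° apart.
That is 3.975 × 111.2 = 442 km at the equator.

442 km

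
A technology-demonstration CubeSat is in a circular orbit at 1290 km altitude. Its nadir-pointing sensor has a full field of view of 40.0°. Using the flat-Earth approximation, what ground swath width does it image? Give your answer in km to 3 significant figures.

Half-angle = 40.0°/2 = 20°.
Swath width ≈ 2h·tan(θ/2) = 2 × 1290 × tan(20°) = 939.0 km.

939 km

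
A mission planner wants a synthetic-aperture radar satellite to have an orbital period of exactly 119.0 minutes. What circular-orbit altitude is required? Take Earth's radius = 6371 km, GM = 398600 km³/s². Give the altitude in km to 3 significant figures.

T = 119.0 min = 7140.0 s.
From T = 2π√(a³/μ): a = (μ T²/4π²)^(1/3) = (398600 × 7140.0² / 4π²)^(1/3) = 8014 km.
Altitude h = a − R = 8014 − 6371 = 1643 km.

1640 km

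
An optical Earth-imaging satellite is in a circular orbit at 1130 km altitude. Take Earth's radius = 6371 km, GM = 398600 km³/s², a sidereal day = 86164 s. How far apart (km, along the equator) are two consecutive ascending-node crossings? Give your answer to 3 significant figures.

Semi-major axis a = 6371 + 1130 = 7501 km. Period T = 2π√(a³/μ) = 2π√(7501³/398600) = 6465.3 s = 107.76 min.
During one orbit Earth rotates (6465.3 / 86164) × 360° = 27.01°.
At the equator that is 27.01° × (2π·6371/360) km/° = 27.01 × 111.2 = 3004 km.

3000 km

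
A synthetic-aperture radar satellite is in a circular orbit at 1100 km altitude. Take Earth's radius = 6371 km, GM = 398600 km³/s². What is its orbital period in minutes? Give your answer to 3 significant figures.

Semi-major axis a = 6371 + 1100 = 7471 km. Period T = 2π√(a³/μ) = 2π√(7471³/398600) = 6426.6 s = 107.11 min.

107 min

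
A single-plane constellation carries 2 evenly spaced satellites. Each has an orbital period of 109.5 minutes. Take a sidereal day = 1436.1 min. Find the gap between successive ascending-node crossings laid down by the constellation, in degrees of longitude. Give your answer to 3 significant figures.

T = 109.5 min = 6570.0 s.
Single-satellite node shift = (6570.0/86166) × 360° = 27.45°.
With 2 satellites evenly phased, successive equator crossings are 27.45/2 = 13.725° apart.

13.7°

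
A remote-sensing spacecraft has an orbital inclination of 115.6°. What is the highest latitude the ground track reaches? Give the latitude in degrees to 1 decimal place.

Retrograde orbit: the ground track reaches ±(180° − i) = ±(180 − 115.6) = ±64.4°.

64.4°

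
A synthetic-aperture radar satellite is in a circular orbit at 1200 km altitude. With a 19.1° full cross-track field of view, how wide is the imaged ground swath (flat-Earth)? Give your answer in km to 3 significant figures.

Half-angle = 19.1°/2 = 9.55°.
Swath width ≈ 2h·tan(θ/2) = 2 × 1200 × tan(9.55°) = 403.8 km.

404 km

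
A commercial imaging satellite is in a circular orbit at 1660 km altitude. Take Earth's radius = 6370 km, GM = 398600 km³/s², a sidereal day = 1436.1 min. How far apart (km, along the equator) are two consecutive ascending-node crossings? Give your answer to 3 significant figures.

3330 km

Semi-major axis a = 6370 + 1660 = 8030 km. Period T = 2π√(a³/μ) = 2π√(8030³/398600) = 7161.2 s = 119.35 min.
During one orbit Earth rotates (7161.2 / 86166) × 360° = 29.92°.
At the equator that is 29.92° × (2π·6370/360) km/° = 29.92 × 111.2 = 3326 km.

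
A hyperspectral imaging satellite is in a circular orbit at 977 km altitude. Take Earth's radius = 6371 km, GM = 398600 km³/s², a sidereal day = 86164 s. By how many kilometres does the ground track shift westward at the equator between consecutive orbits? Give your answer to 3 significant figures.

2910 km

Semi-major axis a = 6371 + 977 = 7348 km. Period T = 2π√(a³/μ) = 2π√(7348³/398600) = 6268.5 s = 104.48 min.
During one orbit Earth rotates (6268.5 / 86164) × 360° = 26.19°.
At the equator that is 26.19° × (2π·6371/360) km/° = 26.19 × 111.2 = 2912 km.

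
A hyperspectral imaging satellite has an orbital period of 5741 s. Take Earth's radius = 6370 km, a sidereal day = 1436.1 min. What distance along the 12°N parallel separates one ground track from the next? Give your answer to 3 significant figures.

2610 km

Node shift per orbit = (5741.0/86166) × 360° = 23.99°.
Equatorial spacing = 23.99 × 111.2 km/° = 2667 km.
At 12° latitude, spacing = 2667 × cos(12°) = 2608 km.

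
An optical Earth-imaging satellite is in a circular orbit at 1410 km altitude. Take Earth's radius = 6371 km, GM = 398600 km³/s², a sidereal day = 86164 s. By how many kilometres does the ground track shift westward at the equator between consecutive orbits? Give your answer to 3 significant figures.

Semi-major axis a = 6371 + 1410 = 7781 km. Period T = 2π√(a³/μ) = 2π√(7781³/398600) = 6830.7 s = 113.84 min.
During one orbit Earth rotates (6830.7 / 86164) × 360° = 28.54°.
At the equator that is 28.54° × (2π·6371/360) km/° = 28.54 × 111.2 = 3173 km.

3170 km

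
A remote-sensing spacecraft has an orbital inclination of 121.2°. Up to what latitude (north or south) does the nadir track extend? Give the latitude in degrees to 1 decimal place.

Retrograde orbit: the ground track reaches ±(180° − i) = ±(180 − 121.2) = ±58.8°.

58.8°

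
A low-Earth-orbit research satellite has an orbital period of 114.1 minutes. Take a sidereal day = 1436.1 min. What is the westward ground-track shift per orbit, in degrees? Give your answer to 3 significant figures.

T = 114.1 min = 6846.0 s.
During one orbit Earth rotates (6846.0 / 86166) × 360° = 28.60°.

28.6°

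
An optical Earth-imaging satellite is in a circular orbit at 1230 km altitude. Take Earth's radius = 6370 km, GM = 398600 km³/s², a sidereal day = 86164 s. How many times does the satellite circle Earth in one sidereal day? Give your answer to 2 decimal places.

13.07

Semi-major axis a = 6370 + 1230 = 7600 km. Period T = 2π√(a³/μ) = 2π√(7600³/398600) = 6593.7 s = 109.90 min.
Orbits per sidereal day = 86164 / 6593.7 = 13.068.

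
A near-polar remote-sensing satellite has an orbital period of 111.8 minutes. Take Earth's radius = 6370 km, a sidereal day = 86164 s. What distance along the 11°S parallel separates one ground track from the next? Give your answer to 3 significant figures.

T = 111.8 min = 6708.0 s.
Node shift per orbit = (6708.0/86164) × 360° = 28.03°.
Equatorial spacing = 28.03 × 111.2 km/° = 3116 km.
At 11° latitude, spacing = 3116 × cos(11°) = 3059 km.

3060 km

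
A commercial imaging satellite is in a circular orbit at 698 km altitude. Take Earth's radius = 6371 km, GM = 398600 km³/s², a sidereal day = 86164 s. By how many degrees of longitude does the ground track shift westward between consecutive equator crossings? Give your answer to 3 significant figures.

24.7°

Semi-major axis a = 6371 + 698 = 7069 km. Period T = 2π√(a³/μ) = 2π√(7069³/398600) = 5914.9 s = 98.58 min.
During one orbit Earth rotates (5914.9 / 86164) × 360° = 24.71°.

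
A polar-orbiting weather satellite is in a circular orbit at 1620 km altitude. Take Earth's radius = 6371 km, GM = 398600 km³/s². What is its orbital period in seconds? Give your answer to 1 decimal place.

7109.1 seconds

Semi-major axis a = 6371 + 1620 = 7991 km. Period T = 2π√(a³/μ) = 2π√(7991³/398600) = 7109.1 s = 118.48 min.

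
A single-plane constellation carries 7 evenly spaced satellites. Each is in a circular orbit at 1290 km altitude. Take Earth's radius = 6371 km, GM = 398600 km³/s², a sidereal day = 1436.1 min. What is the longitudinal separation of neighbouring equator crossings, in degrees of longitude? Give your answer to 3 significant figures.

3.98°

Semi-major axis a = 6371 + 1290 = 7661 km. Period T = 2π√(a³/μ) = 2π√(7661³/398600) = 6673.3 s = 111.22 min.
Single-satellite node shift = (6673.3/86166) × 360° = 27.88°.
With 7 satellites evenly phased, successive equator crossings are 27.88/7 = 3.983° apart.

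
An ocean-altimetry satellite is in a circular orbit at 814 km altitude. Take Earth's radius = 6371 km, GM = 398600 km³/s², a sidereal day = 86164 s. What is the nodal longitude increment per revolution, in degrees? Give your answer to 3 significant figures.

Semi-major axis a = 6371 + 814 = 7185 km. Period T = 2π√(a³/μ) = 2π√(7185³/398600) = 6061.1 s = 101.02 min.
During one orbit Earth rotates (6061.1 / 86164) × 360° = 25.32°.

25.3°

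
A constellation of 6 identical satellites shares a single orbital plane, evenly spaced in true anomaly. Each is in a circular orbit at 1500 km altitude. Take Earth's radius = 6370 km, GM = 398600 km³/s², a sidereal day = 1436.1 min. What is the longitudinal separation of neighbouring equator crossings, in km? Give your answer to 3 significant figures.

Semi-major axis a = 6370 + 1500 = 7870 km. Period T = 2π√(a³/μ) = 2π√(7870³/398600) = 6948.2 s = 115.80 min.
Single-satellite node shift = (6948.2/86166) × 360° = 29.03°.
With 6 satellites evenly phased, successive equator crossings are 29.03/6 = 4.838° apart.
That is 4.838 × 111.2 = 538 km at the equator.

538 km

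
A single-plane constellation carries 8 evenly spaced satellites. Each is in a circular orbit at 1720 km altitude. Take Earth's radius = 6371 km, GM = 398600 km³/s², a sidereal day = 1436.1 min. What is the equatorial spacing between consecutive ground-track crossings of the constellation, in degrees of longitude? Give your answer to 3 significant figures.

Semi-major axis a = 6371 + 1720 = 8091 km. Period T = 2π√(a³/μ) = 2π√(8091³/398600) = 7242.9 s = 120.72 min.
Single-satellite node shift = (7242.9/86166) × 360° = 30.26°.
With 8 satellites evenly phased, successive equator crossings are 30.26/8 = 3.783° apart.

3.78°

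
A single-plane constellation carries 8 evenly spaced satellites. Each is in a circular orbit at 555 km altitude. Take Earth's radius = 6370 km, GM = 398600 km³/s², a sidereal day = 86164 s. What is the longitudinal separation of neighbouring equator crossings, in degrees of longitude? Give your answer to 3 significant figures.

Semi-major axis a = 6370 + 555 = 6925 km. Period T = 2π√(a³/μ) = 2π√(6925³/398600) = 5735.1 s = 95.58 min.
Single-satellite node shift = (5735.1/86164) × 360° = 23.96°.
With 8 satellites evenly phased, successive equator crossings are 23.96/8 = 2.995° apart.

3.00°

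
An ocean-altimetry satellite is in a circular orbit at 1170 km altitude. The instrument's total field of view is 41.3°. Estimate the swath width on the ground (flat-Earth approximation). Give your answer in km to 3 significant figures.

Half-angle = 41.3°/2 = 20.65°.
Swath width ≈ 2h·tan(θ/2) = 2 × 1170 × tan(20.65°) = 881.9 km.

882 km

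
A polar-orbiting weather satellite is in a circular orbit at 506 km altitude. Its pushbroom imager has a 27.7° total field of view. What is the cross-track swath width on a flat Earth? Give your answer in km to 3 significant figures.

Half-angle = 27.7°/2 = 13.85°.
Swath width ≈ 2h·tan(θ/2) = 2 × 506 × tan(13.85°) = 249.5 km.

250 km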